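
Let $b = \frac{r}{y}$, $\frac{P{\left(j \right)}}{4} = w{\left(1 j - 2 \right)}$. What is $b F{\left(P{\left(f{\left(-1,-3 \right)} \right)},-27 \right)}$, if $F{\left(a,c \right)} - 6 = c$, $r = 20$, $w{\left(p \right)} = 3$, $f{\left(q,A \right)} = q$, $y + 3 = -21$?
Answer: $\frac{35}{2} \approx 17.5$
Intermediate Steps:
$y = -24$ ($y = -3 - 21 = -24$)
$P{\left(j \right)} = 12$ ($P{\left(j \right)} = 4 \cdot 3 = 12$)
$F{\left(a,c \right)} = 6 + c$
$b = - \frac{5}{6}$ ($b = \frac{20}{-24} = 20 \left(- \frac{1}{24}\right) = - \frac{5}{6} \approx -0.83333$)
$b F{\left(P{\left(f{\left(-1,-3 \right)} \right)},-27 \right)} = - \frac{5 \left(6 - 27\right)}{6} = \left(- \frac{5}{6}\right) \left(-21\right) = \frac{35}{2}$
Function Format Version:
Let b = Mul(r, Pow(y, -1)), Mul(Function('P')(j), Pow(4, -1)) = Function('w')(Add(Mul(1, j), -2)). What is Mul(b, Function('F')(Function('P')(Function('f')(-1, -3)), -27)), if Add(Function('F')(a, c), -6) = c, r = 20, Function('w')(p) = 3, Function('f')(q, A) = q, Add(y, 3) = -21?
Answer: Rational(35, 2) ≈ 17.500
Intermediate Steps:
y = -24 (y = Add(-3, -21) = -24)
Function('P')(j) = 12 (Function('P')(j) = Mul(4, 3) = 12)
Function('F')(a, c) = Add(6, c)
b = Rational(-5, 6) (b = Mul(20, Pow(-24, -1)) = Mul(20, Rational(-1, 24)) = Rational(-5, 6) ≈ -0.83333)
Mul(b, Function('F')(Function('P')(Function('f')(-1, -3)), -27)) = Mul(Rational(-5, 6), Add(6, -27)) = Mul(Rational(-5, 6), -21) = Rational(35, 2)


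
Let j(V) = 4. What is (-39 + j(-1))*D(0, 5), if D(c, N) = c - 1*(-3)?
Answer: -105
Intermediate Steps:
D(c, N) = 3 + c (D(c, N) = c + 3 = 3 + c)
(-39 + j(-1))*D(0, 5) = (-39 + 4)*(3 + 0) = -35*3 = -105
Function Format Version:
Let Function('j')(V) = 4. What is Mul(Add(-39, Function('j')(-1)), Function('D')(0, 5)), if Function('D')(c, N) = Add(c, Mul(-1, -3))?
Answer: -105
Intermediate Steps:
Function('D')(c, N) = Add(3, c) (Function('D')(c, N) = Add(c, 3) = Add(3, c))
Mul(Add(-39, Function('j')(-1)), Function('D')(0, 5)) = Mul(Add(-39, 4), Add(3, 0)) = Mul(-35, 3) = -105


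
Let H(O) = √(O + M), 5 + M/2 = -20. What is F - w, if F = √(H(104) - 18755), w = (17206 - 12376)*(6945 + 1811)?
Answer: -42291480 + I*√(18755 - 3*√6) ≈ -4.2291e+7 + 136.92*I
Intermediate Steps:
M = -50 (M = -10 + 2*(-20) = -10 - 40 = -50)
H(O) = √(-50 + O) (H(O) = √(O - 50) = √(-50 + O))
w = 42291480 (w = 4830*8756 = 42291480)
F = √(-18755 + 3*√6) (F = √(√(-50 + 104) - 18755) = √(√54 - 18755) = √(3*√6 - 18755) = √(-18755 + 3*√6) ≈ 136.92*I)
F - w = √(-18755 + 3*√6) - 1*42291480 = √(-18755 + 3*√6) - 42291480 = -42291480 + √(-18755 + 3*√6)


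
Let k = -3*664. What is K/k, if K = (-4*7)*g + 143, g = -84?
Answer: -2495/1992 ≈ -1.2525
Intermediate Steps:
k = -1992
K = 2495 (K = -4*7*(-84) + 143 = -28*(-84) + 143 = 2352 + 143 = 2495)
K/k = 2495/(-1992) = 2495*(-1/1992) = -2495/1992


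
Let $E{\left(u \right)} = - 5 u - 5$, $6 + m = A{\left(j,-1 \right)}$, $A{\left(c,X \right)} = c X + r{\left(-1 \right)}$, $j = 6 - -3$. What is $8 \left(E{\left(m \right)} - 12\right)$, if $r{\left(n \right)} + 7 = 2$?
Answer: $664$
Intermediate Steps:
$r{\left(n \right)} = -5$ ($r{\left(n \right)} = -7 + 2 = -5$)
$j = 9$ ($j = 6 + 3 = 9$)
$A{\left(c,X \right)} = -5 + X c$ ($A{\left(c,X \right)} = c X - 5 = X c - 5 = -5 + X c$)
$m = -20$ ($m = -6 - 14 = -20$)
$E{\left(u \right)} = -5 - 5 u$
$8 \left(E{\left(m \right)} - 12\right) = 8 \left(\left(-5 - -100\right) - 12\right) = 8 \left(\left(-5 + 100\right) - 12\right) = 8 \left(95 - 12\right) = 8 \cdot 83 = 664$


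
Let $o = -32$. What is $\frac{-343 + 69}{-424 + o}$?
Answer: $\frac{137}{228} \approx 0.60088$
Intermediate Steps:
$\frac{-343 + 69}{-424 + o} = \frac{-343 + 69}{-424 - 32} = - \frac{274}{-456} = \left(-274\right) \left(- \frac{1}{456}\right) = \frac{137}{228}$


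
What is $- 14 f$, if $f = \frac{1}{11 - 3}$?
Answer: $- \frac{7}{4} \approx -1.75$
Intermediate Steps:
$f = \frac{1}{8} \approx 0.125$
$- 14 f = \left(-14\right) \frac{1}{8} = - \frac{7}{4}$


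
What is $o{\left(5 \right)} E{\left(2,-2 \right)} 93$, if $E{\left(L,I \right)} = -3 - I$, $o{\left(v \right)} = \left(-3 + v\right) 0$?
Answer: $0$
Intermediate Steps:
$o{\left(v \right)} = 0$
$o{\left(5 \right)} E{\left(2,-2 \right)} 93 = 0 \left(-3 - -2\right) 93 = 0 \left(-3 + 2\right) 93 = 0 \left(-1\right) 93 = 0 \cdot 93 = 0$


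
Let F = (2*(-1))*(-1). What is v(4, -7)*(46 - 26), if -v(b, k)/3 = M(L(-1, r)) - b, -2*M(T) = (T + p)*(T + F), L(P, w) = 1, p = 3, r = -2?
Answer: 600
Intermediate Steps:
F = 2 (F = -2*(-1) = 2)
M(T) = -(2 + T)*(3 + T)/2 (M(T) = -(T + 3)*(T + 2)/2 = -(3 + T)*(2 + T)/2 = -(2 + T)*(3 + T)/2)
v(b, k) = 18 + 3*b (v(b, k) = -3*((-3 - 5/2*1 - ½*1²) - b) = -3*((-3 - 5/2 - ½*1) - b) = -3*((-3 - 5/2 - ½) - b) = -3*(-6 - b) = 18 + 3*b)
v(4, -7)*(46 - 26) = (18 + 3*4)*(46 - 26) = (18 + 12)*20 = 30*20 = 600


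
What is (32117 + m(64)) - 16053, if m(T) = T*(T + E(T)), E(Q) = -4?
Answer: 19904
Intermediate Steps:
m(T) = T*(-4 + T) (m(T) = T*(T - 4) = T*(-4 + T))
(32117 + m(64)) - 16053 = (32117 + 64*(-4 + 64)) - 16053 = (32117 + 64*60) - 16053 = (32117 + 3840) - 16053 = 35957 - 16053 = 19904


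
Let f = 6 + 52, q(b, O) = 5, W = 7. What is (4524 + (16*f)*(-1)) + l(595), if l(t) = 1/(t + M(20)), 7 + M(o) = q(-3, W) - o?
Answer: 2060509/573 ≈ 3596.0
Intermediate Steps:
M(o) = -2 - o (M(o) = -7 + (5 - o) = -2 - o)
l(t) = 1/(-22 + t) (l(t) = 1/(t + (-2 - 1*20)) = 1/(t + (-2 - 20)) = 1/(t - 22) = 1/(-22 + t))
f = 58
(4524 + (16*f)*(-1)) + l(595) = (4524 + (16*58)*(-1)) + 1/(-22 + 595) = (4524 + 928*(-1)) + 1/573 = (4524 - 928) + 1/573 = 3596 + 1/573 = 2060509/573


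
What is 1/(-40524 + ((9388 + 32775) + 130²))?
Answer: 1/18539 ≈ 5.3940e-5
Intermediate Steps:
1/(-40524 + ((9388 + 32775) + 130²)) = 1/(-40524 + (42163 + 16900)) = 1/(-40524 + 59063) = 1/18539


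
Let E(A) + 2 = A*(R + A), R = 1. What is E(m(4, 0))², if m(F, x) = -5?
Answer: 324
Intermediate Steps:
E(A) = -2 + A*(1 + A)
E(m(4, 0))² = (-2 - 5 + (-5)²)² = (-2 - 5 + 25)² = 18² = 324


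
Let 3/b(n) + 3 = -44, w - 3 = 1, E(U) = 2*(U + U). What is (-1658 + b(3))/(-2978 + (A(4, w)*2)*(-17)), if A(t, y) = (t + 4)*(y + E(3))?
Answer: 77929/344510 ≈ 0.22620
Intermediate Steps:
E(U) = 4*U (E(U) = 2*(2*U) = 4*U)
w = 4 (w = 3 + 1 = 4)
A(t, y) = (4 + t)*(12 + y) (A(t, y) = (t + 4)*(y + 4*3) = (4 + t)*(y + 12) = (4 + t)*(12 + y))
b(n) = -3/47 (b(n) = 3/(-3 - 44) = 3/(-47) = 3*(-1/47) = -3/47)
(-1658 + b(3))/(-2978 + (A(4, w)*2)*(-17)) = (-1658 - 3/47)/(-2978 + ((48 + 4*4 + 12*4 + 4*4)*2)*(-17)) = -77929/(47*(-2978 + ((48 + 16 + 48 + 16)*2)*(-17))) = -77929/(47*(-2978 + (128*2)*(-17))) = -77929/(47*(-2978 + 256*(-17))) = -77929/(47*(-2978 - 4352)) = -77929/47/(-7330) = -77929/47*(-1/7330) = 77929/344510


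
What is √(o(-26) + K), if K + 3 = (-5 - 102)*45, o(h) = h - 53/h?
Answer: 31*I*√3406/26 ≈ 69.584*I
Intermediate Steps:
K = -4818 (K = -3 + (-5 - 102)*45 = -3 - 107*45 = -3 - 4815 = -4818)
√(o(-26) + K) = √((-26 - 53/(-26)) - 4818) = √((-26 - 53*(-1/26)) - 4818) = √((-26 + 53/26) - 4818) = √(-623/26 - 4818) = √(-125891/26) = 31*I*√3406/26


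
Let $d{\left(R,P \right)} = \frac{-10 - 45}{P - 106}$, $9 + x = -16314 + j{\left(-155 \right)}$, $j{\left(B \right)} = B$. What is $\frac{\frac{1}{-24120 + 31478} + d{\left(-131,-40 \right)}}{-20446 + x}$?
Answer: $- \frac{101209}{9916567908} \approx -1.0206 \cdot 10^{-5}$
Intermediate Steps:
$x = -16478$ ($x = -9 - 16469 = -16478$)
$d{\left(R,P \right)} = - \frac{55}{-106 + P}$
$\frac{\frac{1}{-24120 + 31478} + d{\left(-131,-40 \right)}}{-20446 + x} = \frac{\frac{1}{-24120 + 31478} - \frac{55}{-106 - 40}}{-20446 - 16478} = \frac{\frac{1}{7358} - \frac{55}{-146}}{-36924} = \left(\frac{1}{7358} - - \frac{55}{146}\right) \left(- \frac{1}{36924}\right) = \left(\frac{1}{7358} + \frac{55}{146}\right) \left(- \frac{1}{36924}\right) = \frac{101209}{268567} \left(- \frac{1}{36924}\right) = - \frac{101209}{9916567908}$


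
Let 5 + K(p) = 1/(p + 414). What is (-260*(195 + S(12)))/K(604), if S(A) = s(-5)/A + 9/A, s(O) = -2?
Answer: 155300990/15267 ≈ 10172.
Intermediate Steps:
S(A) = 7/A (S(A) = -2/A + 9/A = 7/A)
K(p) = -5 + 1/(414 + p) (K(p) = -5 + 1/(p + 414) = -5 + 1/(414 + p))
(-260*(195 + S(12)))/K(604) = (-260*(195 + 7/12))/(((-2069 - 5*604)/(414 + 604))) = (-260*(195 + 7*(1/12)))/(((-2069 - 3020)/1018)) = (-260*(195 + 7/12))/(((1/1018)*(-5089))) = (-260*2347/12)/(-5089/1018) = -152555/3*(-1018/5089) = 155300990/15267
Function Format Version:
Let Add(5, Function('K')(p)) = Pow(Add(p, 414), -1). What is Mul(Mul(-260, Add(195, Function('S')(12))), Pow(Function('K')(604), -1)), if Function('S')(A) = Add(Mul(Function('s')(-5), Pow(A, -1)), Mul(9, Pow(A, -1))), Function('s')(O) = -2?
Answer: Rational(155300990, 15267) ≈ 10172.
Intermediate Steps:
Function('S')(A) = Mul(7, Pow(A, -1)) (Function('S')(A) = Add(Mul(-2, Pow(A, -1)), Mul(9, Pow(A, -1))) = Mul(7, Pow(A, -1)))
Function('K')(p) = Add(-5, Pow(Add(414, p), -1)) (Function('K')(p) = Add(-5, Pow(Add(p, 414), -1)) = Add(-5, Pow(Add(414, p), -1)))
Mul(Mul(-260, Add(195, Function('S')(12))), Pow(Function('K')(604), -1)) = Mul(Mul(-260, Add(195, Mul(7, Pow(12, -1)))), Pow(Mul(Pow(Add(414, 604), -1), Add(-2069, Mul(-5, 604))), -1)) = Mul(Mul(-260, Add(195, Mul(7, Rational(1, 12)))), Pow(Mul(Pow(1018, -1), Add(-2069, -3020)), -1)) = Mul(Mul(-260, Add(195, Rational(7, 12))), Pow(Mul(Rational(1, 1018), -5089), -1)) = Mul(Mul(-260, Rational(2347, 12)), Pow(Rational(-5089, 1018), -1)) = Mul(Rational(-152555, 3), Rational(-1018, 5089)) = Rational(155300990, 15267)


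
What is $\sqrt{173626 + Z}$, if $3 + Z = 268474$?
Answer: $\sqrt{442097} \approx 664.9$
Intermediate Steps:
$Z = 268471$ ($Z = -3 + 268474 = 268471$)
$\sqrt{173626 + Z} = \sqrt{173626 + 268471} = \sqrt{442097}$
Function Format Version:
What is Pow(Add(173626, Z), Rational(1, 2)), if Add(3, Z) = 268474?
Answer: Pow(442097, Rational(1, 2)) ≈ 664.90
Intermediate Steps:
Z = 268471 (Z = Add(-3, 268474) = 268471)
Pow(Add(173626, Z), Rational(1, 2)) = Pow(Add(173626, 268471), Rational(1, 2)) = Pow(442097, Rational(1, 2))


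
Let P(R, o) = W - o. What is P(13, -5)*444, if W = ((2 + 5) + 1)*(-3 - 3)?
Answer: -19092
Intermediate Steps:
W = -48 (W = (7 + 1)*(-6) = 8*(-6) = -48)
P(R, o) = -48 - o
P(13, -5)*444 = (-48 - 1*(-5))*444 = (-48 + 5)*444 = -43*444 = -19092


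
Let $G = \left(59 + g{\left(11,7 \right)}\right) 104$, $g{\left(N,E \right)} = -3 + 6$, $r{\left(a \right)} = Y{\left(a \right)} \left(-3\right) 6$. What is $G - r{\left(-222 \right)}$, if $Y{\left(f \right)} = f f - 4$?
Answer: $893488$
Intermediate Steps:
$Y{\left(f \right)} = -4 + f^{2}$ ($Y{\left(f \right)} = f^{2} - 4 = -4 + f^{2}$)
$r{\left(a \right)} = 72 - 18 a^{2}$ ($r{\left(a \right)} = \left(-4 + a^{2}\right) \left(-3\right) 6 = \left(12 - 3 a^{2}\right) 6 = 72 - 18 a^{2}$)
$g{\left(N,E \right)} = 3$
$G = 6448$ ($G = \left(59 + 3\right) 104 = 62 \cdot 104 = 6448$)
$G - r{\left(-222 \right)} = 6448 - \left(72 - 18 \left(-222\right)^{2}\right) = 6448 - \left(72 - 887112\right) = 6448 - -887040 = 6448 + 887040 = 893488$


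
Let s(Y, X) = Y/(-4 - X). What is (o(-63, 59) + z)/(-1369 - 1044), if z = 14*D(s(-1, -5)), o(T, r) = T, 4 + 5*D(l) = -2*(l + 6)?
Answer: 511/12065 ≈ 0.042354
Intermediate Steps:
D(l) = -16/5 - 2*l/5 (D(l) = -⅘ + (-2*(l + 6))/5 = -⅘ + (-2*(6 + l))/5 = -⅘ + (-12 - 2*l)/5 = -⅘ + (-12/5 - 2*l/5) = -16/5 - 2*l/5)
z = -196/5 (z = 14*(-16/5 - (-2)*(-1)/(5*(4 - 5))) = 14*(-16/5 - (-2)*(-1)/(5*(-1))) = 14*(-16/5 - (-2)*(-1)*(-1)/5) = 14*(-16/5 - ⅖*(-1)) = 14*(-16/5 + ⅖) = 14*(-14/5) = -196/5 ≈ -39.200)
(o(-63, 59) + z)/(-1369 - 1044) = (-63 - 196/5)/(-1369 - 1044) = -511/5/(-2413) = -511/5*(-1/2413) = 511/12065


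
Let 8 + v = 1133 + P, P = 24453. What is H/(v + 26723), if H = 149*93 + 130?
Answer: 13987/52301 ≈ 0.26743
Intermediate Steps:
H = 13987 (H = 13857 + 130 = 13987)
v = 25578 (v = -8 + (1133 + 24453) = -8 + 25586 = 25578)
H/(v + 26723) = 13987/(25578 + 26723) = 13987/52301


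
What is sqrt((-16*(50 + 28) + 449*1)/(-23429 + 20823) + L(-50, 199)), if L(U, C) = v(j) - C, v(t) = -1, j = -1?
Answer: I*sqrt(1356165006)/2606 ≈ 14.131*I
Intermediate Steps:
L(U, C) = -1 - C
sqrt((-16*(50 + 28) + 449*1)/(-23429 + 20823) + L(-50, 199)) = sqrt((-16*(50 + 28) + 449*1)/(-23429 + 20823) + (-1 - 1*199)) = sqrt((-16*78 + 449)/(-2606) + (-1 - 199)) = sqrt((-1248 + 449)*(-1/2606) - 200) = sqrt(-799*(-1/2606) - 200) = sqrt(799/2606 - 200) = sqrt(-520401/2606) = I*sqrt(1356165006)/2606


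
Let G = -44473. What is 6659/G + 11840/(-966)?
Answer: -266496457/21480459 ≈ -12.406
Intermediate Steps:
6659/G + 11840/(-966) = 6659/(-44473) + 11840/(-966) = 6659*(-1/44473) + 11840*(-1/966) = -6659/44473 - 5920/483 = -266496457/21480459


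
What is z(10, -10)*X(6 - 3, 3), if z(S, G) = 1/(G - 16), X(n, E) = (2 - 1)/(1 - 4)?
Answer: 1/78 ≈ 0.012821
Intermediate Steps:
X(n, E) = -1/3 (X(n, E) = 1/(-3) = 1*(-1/3) = -1/3)
z(S, G) = 1/(-16 + G)
z(10, -10)*X(6 - 3, 3) = -1/3/(-16 - 10) = -1/3/(-26) = -1/26*(-1/3) = 1/78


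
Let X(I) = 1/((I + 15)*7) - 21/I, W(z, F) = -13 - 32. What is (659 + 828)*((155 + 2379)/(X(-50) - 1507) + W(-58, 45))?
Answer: -256223772965/3691131 ≈ -69416.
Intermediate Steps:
W(z, F) = -45
X(I) = -21/I + 1/(7*(15 + I)) (X(I) = (⅐)/(15 + I) - 21/I = 1/(7*(15 + I)) - 21/I = -21/I + 1/(7*(15 + I)))
(659 + 828)*((155 + 2379)/(X(-50) - 1507) + W(-58, 45)) = (659 + 828)*((155 + 2379)/((⅐)*(-2205 - 146*(-50))/(-50*(15 - 50)) - 1507) - 45) = 1487*(2534/((⅐)*(-1/50)*(-2205 + 7300)/(-35) - 1507) - 45) = 1487*(2534/((⅐)*(-1/50)*(-1/35)*5095 - 1507) - 45) = 1487*(2534/(1019/2450 - 1507) - 45) = 1487*(2534/(-3691131/2450) - 45) = 1487*(2534*(-2450/3691131) - 45) = 1487*(-6208300/3691131 - 45) = 1487*(-172309195/3691131) = -256223772965/3691131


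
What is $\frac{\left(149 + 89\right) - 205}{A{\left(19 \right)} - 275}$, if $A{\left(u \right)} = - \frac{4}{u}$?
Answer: $- \frac{209}{1743} \approx -0.11991$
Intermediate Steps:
$\frac{\left(149 + 89\right) - 205}{A{\left(19 \right)} - 275} = \frac{\left(149 + 89\right) - 205}{- \frac{4}{19} - 275} = \frac{238 - 205}{\left(-4\right) \frac{1}{19} - 275} = \frac{33}{- \frac{4}{19} - 275} = \frac{33}{- \frac{5229}{19}} = 33 \left(- \frac{19}{5229}\right) = - \frac{209}{1743}$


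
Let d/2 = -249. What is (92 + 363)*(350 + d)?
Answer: -67340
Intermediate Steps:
d = -498 (d = 2*(-249) = -498)
(92 + 363)*(350 + d) = (92 + 363)*(350 - 498) = 455*(-148) = -67340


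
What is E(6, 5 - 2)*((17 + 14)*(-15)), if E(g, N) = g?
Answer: -2790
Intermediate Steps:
E(6, 5 - 2)*((17 + 14)*(-15)) = 6*((17 + 14)*(-15)) = 6*(31*(-15)) = 6*(-465) = -2790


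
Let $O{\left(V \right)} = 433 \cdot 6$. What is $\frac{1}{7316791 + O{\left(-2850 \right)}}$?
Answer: $\frac{1}{7319389} \approx 1.3662 \cdot 10^{-7}$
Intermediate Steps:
$O{\left(V \right)} = 2598$
$\frac{1}{7316791 + O{\left(-2850 \right)}} = \frac{1}{7316791 + 2598} = \frac{1}{7319389}$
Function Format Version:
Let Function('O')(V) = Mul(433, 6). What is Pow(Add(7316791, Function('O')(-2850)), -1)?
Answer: Rational(1, 7319389) ≈ 1.3662e-7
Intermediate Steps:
Function('O')(V) = 2598
Pow(Add(7316791, Function('O')(-2850)), -1) = Pow(Add(7316791, 2598), -1) = Pow(7319389, -1) = Rational(1, 7319389)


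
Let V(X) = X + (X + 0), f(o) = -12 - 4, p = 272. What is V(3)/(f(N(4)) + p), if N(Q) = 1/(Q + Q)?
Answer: 3/128 ≈ 0.023438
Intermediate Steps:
N(Q) = 1/(2*Q)
f(o) = -16
V(X) = 2*X (V(X) = X + X = 2*X)
V(3)/(f(N(4)) + p) = (2*3)/(-16 + 272) = 6/256 = (1/256)*6 = 3/128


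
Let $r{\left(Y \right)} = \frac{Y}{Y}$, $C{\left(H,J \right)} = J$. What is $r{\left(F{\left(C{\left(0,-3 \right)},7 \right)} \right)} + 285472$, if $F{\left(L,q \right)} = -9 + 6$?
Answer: $285473$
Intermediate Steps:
$F{\left(L,q \right)} = -3$
$r{\left(Y \right)} = 1$
$r{\left(F{\left(C{\left(0,-3 \right)},7 \right)} \right)} + 285472 = 1 + 285472 = 285473$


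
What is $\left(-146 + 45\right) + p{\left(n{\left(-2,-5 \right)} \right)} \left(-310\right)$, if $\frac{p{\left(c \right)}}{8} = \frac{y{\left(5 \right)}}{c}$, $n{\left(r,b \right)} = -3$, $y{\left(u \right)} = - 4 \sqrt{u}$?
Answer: $-101 - \frac{9920 \sqrt{5}}{3} \approx -7494.9$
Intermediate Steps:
$p{\left(c \right)} = - \frac{32 \sqrt{5}}{c}$ ($p{\left(c \right)} = 8 \frac{\left(-4\right) \sqrt{5}}{c} = 8 \left(- \frac{4 \sqrt{5}}{c}\right) = - \frac{32 \sqrt{5}}{c}$)
$\left(-146 + 45\right) + p{\left(n{\left(-2,-5 \right)} \right)} \left(-310\right) = \left(-146 + 45\right) + - \frac{32 \sqrt{5}}{-3} \left(-310\right) = -101 + \left(-32\right) \sqrt{5} \left(- \frac{1}{3}\right) \left(-310\right) = -101 + \frac{32 \sqrt{5}}{3} \left(-310\right) = -101 - \frac{9920 \sqrt{5}}{3}$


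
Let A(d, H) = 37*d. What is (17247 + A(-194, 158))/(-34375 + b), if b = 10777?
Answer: -10069/23598 ≈ -0.42669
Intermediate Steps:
(17247 + A(-194, 158))/(-34375 + b) = (17247 + 37*(-194))/(-34375 + 10777) = (17247 - 7178)/(-23598) = 10069*(-1/23598) = -10069/23598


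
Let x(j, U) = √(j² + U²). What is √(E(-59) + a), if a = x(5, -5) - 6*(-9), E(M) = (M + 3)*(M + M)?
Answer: √(6662 + 5*√2) ≈ 81.664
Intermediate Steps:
x(j, U) = √(U² + j²)
E(M) = 2*M*(3 + M) (E(M) = (3 + M)*(2*M) = 2*M*(3 + M))
a = 54 + 5*√2 (a = √((-5)² + 5²) - 6*(-9) = √(25 + 25) + 54 = √50 + 54 = 5*√2 + 54 = 54 + 5*√2 ≈ 61.071)
√(E(-59) + a) = √(2*(-59)*(3 - 59) + (54 + 5*√2)) = √(2*(-59)*(-56) + (54 + 5*√2)) = √(6608 + (54 + 5*√2)) = √(6662 + 5*√2)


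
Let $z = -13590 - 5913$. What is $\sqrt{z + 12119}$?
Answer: $2 i \sqrt{1846} \approx 85.93 i$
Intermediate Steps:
$z = -19503$ ($z = -13590 - 5913 = -19503$)
$\sqrt{z + 12119} = \sqrt{-19503 + 12119} = \sqrt{-7384} = 2 i \sqrt{1846}$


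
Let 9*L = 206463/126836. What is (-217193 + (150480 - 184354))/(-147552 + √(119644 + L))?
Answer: 14096085516415872/8284219671045659 + 502134*√4330710704567571/8284219671045659 ≈ 1.7055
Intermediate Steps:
L = 68821/380508 (L = (206463/126836)/9 = (206463*(1/126836))/9 = (⅑)*(206463/126836) = 68821/380508 ≈ 0.18087)
(-217193 + (150480 - 184354))/(-147552 + √(119644 + L)) = (-217193 + (150480 - 184354))/(-147552 + √(119644 + 68821/380508)) = (-217193 - 33874)/(-147552 + √(45525567973/380508)) = -251067/(-147552 + √4330710704567571/190254)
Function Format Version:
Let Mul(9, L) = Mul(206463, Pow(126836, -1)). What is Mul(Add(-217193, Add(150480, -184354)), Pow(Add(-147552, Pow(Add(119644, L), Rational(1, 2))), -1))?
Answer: Add(Rational(14096085516415872, 8284219671045659), Mul(Rational(502134, 8284219671045659), Pow(4330710704567571, Rational(1, 2)))) ≈ 1.7055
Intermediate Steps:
L = Rational(68821, 380508) (L = Mul(Rational(1, 9), Mul(206463, Pow(126836, -1))) = Mul(Rational(1, 9), Mul(206463, Rational(1, 126836))) = Mul(Rational(1, 9), Rational(206463, 126836)) = Rational(68821, 380508) ≈ 0.18087)
Mul(Add(-217193, Add(150480, -184354)), Pow(Add(-147552, Pow(Add(119644, L), Rational(1, 2))), -1)) = Mul(Add(-217193, Add(150480, -184354)), Pow(Add(-147552, Pow(Add(119644, Rational(68821, 380508)), Rational(1, 2))), -1)) = Mul(Add(-217193, -33874), Pow(Add(-147552, Pow(Rational(45525567973, 380508), Rational(1, 2))), -1)) = Mul(-251067, Pow(Add(-147552, Mul(Rational(1, 190254), Pow(4330710704567571, Rational(1, 2)))), -1))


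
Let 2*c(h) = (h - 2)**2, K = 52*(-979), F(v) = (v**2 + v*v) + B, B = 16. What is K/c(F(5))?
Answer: -12727/512 ≈ -24.857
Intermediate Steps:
F(v) = 16 + 2*v**2 (F(v) = (v**2 + v*v) + 16 = (v**2 + v**2) + 16 = 2*v**2 + 16 = 16 + 2*v**2)
K = -50908
c(h) = (-2 + h)**2/2 (c(h) = (h - 2)**2/2 = (-2 + h)**2/2)
K/c(F(5)) = -50908*2/(-2 + (16 + 2*5**2))**2 = -50908*2/(-2 + (16 + 2*25))**2 = -50908*2/(-2 + (16 + 50))**2 = -50908*2/(-2 + 66)**2 = -50908/((1/2)*64**2) = -50908/((1/2)*4096) = -50908/2048 = -50908*1/2048 = -12727/512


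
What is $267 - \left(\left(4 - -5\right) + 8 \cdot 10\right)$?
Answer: $178$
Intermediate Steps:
$267 - \left(\left(4 - -5\right) + 8 \cdot 10\right) = 267 - \left(\left(4 + 5\right) + 80\right) = 267 - \left(9 + 80\right) = 267 - 89 = 178$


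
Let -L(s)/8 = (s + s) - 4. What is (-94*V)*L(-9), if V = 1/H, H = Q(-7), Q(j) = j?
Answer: 16544/7 ≈ 2363.4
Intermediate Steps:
H = -7
L(s) = 32 - 16*s (L(s) = -8*((s + s) - 4) = -8*(2*s - 4) = -8*(-4 + 2*s) = 32 - 16*s)
V = -⅐ (V = 1/(-7) = -⅐ ≈ -0.14286)
(-94*V)*L(-9) = (-94*(-⅐))*(32 - 16*(-9)) = 94*(32 + 144)/7 = (94/7)*176 = 16544/7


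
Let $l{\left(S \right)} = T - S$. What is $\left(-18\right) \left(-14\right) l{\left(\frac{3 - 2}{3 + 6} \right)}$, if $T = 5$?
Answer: $1232$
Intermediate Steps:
$l{\left(S \right)} = 5 - S$
$\left(-18\right) \left(-14\right) l{\left(\frac{3 - 2}{3 + 6} \right)} = \left(-18\right) \left(-14\right) \left(5 - \frac{3 - 2}{3 + 6}\right) = 252 \left(5 - 1 \cdot \frac{1}{9}\right) = 252 \left(5 - \frac{1}{9}\right) = 252 \cdot \frac{44}{9} = 1232$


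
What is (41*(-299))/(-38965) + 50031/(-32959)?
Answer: -1545413534/1284247435 ≈ -1.2034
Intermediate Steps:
(41*(-299))/(-38965) + 50031/(-32959) = -12259*(-1/38965) + 50031*(-1/32959) = 12259/38965 - 50031/32959 = -1545413534/1284247435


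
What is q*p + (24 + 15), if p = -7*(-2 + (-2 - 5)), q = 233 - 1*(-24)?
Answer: 16230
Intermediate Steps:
q = 257 (q = 233 + 24 = 257)
p = 63 (p = -7*(-2 - 7) = -7*(-9) = 63)
q*p + (24 + 15) = 257*63 + (24 + 15) = 16191 + 39 = 16230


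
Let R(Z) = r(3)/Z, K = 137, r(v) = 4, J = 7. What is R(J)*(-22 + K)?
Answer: 460/7 ≈ 65.714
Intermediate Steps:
R(Z) = 4/Z
R(J)*(-22 + K) = (4/7)*(-22 + 137) = (4*(1/7))*115 = (4/7)*115 = 460/7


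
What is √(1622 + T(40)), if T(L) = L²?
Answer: 3*√358 ≈ 56.763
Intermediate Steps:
√(1622 + T(40)) = √(1622 + 40²) = √(1622 + 1600) = √3222 = 3*√358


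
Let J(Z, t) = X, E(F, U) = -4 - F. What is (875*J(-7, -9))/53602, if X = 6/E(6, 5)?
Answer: -525/53602 ≈ -0.0097944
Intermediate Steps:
X = -⅗ (X = 6/(-4 - 1*6) = 6/(-4 - 6) = 6/(-10) = 6*(-⅒) = -⅗ ≈ -0.60000)
J(Z, t) = -⅗
(875*J(-7, -9))/53602 = (875*(-⅗))/53602 = -525*1/53602 = -525/53602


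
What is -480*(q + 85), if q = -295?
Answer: 100800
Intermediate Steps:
-480*(q + 85) = -480*(-295 + 85) = -480*(-210) = 100800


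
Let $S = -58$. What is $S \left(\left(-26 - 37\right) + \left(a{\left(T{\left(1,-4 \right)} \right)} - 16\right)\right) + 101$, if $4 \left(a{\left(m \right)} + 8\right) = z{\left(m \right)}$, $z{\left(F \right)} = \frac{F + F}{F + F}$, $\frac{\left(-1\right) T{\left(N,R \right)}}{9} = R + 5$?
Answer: $\frac{10265}{2} \approx 5132.5$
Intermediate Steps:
$T{\left(N,R \right)} = -45 - 9 R$ ($T{\left(N,R \right)} = - 9 \left(R + 5\right) = - 9 \left(5 + R\right) = -45 - 9 R$)
$z{\left(F \right)} = 1$ ($z{\left(F \right)} = \frac{2 F}{2 F} = 2 F \frac{1}{2 F} = 1$)
$a{\left(m \right)} = - \frac{31}{4}$ ($a{\left(m \right)} = -8 + \frac{1}{4} \cdot 1 = -8 + \frac{1}{4} = - \frac{31}{4}$)
$S \left(\left(-26 - 37\right) + \left(a{\left(T{\left(1,-4 \right)} \right)} - 16\right)\right) + 101 = - 58 \left(\left(-26 - 37\right) - \frac{95}{4}\right) + 101 = - 58 \left(-63 - \frac{95}{4}\right) + 101 = \left(-58\right) \left(- \frac{347}{4}\right) + 101 = \frac{10063}{2} + 101 = \frac{10265}{2}$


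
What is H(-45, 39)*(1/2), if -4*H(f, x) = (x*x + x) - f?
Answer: -1605/8 ≈ -200.63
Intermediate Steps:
H(f, x) = -x/4 - x²/4 + f/4 (H(f, x) = -((x*x + x) - f)/4 = -((x² + x) - f)/4 = -((x + x²) - f)/4 = -(x + x² - f)/4 = -x/4 - x²/4 + f/4)
H(-45, 39)*(1/2) = (-¼*39 - ¼*39² + (¼)*(-45))*(1/2) = (-39/4 - ¼*1521 - 45/4)*(1*(½)) = (-39/4 - 1521/4 - 45/4)*(½) = -1605/4*½ = -1605/8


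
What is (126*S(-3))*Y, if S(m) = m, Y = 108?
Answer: -40824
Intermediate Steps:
(126*S(-3))*Y = (126*(-3))*108 = -378*108 = -40824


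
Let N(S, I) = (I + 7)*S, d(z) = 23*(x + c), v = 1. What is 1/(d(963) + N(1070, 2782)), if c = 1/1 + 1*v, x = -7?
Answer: 1/2984115 ≈ 3.3511e-7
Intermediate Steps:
c = 2 (c = 1/1 + 1*1 = 1*1 + 1 = 1 + 1 = 2)
d(z) = -115 (d(z) = 23*(-7 + 2) = 23*(-5) = -115)
N(S, I) = S*(7 + I) (N(S, I) = (7 + I)*S = S*(7 + I))
1/(d(963) + N(1070, 2782)) = 1/(-115 + 1070*(7 + 2782)) = 1/(-115 + 1070*2789) = 1/(-115 + 2984230) = 1/2984115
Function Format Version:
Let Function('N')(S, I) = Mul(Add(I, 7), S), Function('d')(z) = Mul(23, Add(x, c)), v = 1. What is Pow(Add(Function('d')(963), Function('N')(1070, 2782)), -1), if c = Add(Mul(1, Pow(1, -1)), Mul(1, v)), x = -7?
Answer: Rational(1, 2984115) ≈ 3.3511e-7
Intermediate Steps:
c = 2 (c = Add(Mul(1, Pow(1, -1)), Mul(1, 1)) = Add(Mul(1, 1), 1) = Add(1, 1) = 2)
Function('d')(z) = -115 (Function('d')(z) = Mul(23, Add(-7, 2)) = Mul(23, -5) = -115)
Function('N')(S, I) = Mul(S, Add(7, I)) (Function('N')(S, I) = Mul(Add(7, I), S) = Mul(S, Add(7, I)))
Pow(Add(Function('d')(963), Function('N')(1070, 2782)), -1) = Pow(Add(-115, Mul(1070, Add(7, 2782))), -1) = Pow(Add(-115, Mul(1070, 2789)), -1) = Pow(Add(-115, 2984230), -1) = Pow(2984115, -1) = Rational(1, 2984115)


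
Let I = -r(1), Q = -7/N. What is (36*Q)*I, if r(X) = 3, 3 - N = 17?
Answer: -54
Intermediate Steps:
N = -14 (N = 3 - 1*17 = 3 - 17 = -14)
Q = ½ (Q = -7/(-14) = -7*(-1/14) = ½ ≈ 0.50000)
I = -3 (I = -1*3 = -3)
(36*Q)*I = (36*(½))*(-3) = 18*(-3) = -54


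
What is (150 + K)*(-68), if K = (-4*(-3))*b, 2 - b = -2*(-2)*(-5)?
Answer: -28152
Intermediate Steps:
b = 22 (b = 2 - (-2*(-2))*(-5) = 2 - 4*(-5) = 2 - 1*(-20) = 2 + 20 = 22)
K = 264 (K = -4*(-3)*22 = 12*22 = 264)
(150 + K)*(-68) = (150 + 264)*(-68) = 414*(-68) = -28152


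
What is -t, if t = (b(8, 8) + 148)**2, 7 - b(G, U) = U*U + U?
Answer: -6889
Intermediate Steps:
b(G, U) = 7 - U - U**2 (b(G, U) = 7 - (U*U + U) = 7 - (U**2 + U) = 7 - (U + U**2) = 7 + (-U - U**2) = 7 - U - U**2)
t = 6889 (t = ((7 - 1*8 - 1*8**2) + 148)**2 = ((7 - 8 - 1*64) + 148)**2 = ((7 - 8 - 64) + 148)**2 = (-65 + 148)**2 = 83**2 = 6889)
-t = -1*6889 = -6889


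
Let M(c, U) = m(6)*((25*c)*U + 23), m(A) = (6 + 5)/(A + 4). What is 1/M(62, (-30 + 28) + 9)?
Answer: 10/119603 ≈ 8.3610e-5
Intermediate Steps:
m(A) = 11/(4 + A)
M(c, U) = 253/10 + 55*U*c/2 (M(c, U) = (11/(4 + 6))*((25*c)*U + 23) = (11/10)*(25*U*c + 23) = (11*(1/10))*(23 + 25*U*c) = 11*(23 + 25*U*c)/10 = 253/10 + 55*U*c/2)
1/M(62, (-30 + 28) + 9) = 1/(253/10 + (55/2)*((-30 + 28) + 9)*62) = 1/(253/10 + (55/2)*(-2 + 9)*62) = 1/(253/10 + (55/2)*7*62) = 1/(253/10 + 11935) = 1/(119603/10) = 10/119603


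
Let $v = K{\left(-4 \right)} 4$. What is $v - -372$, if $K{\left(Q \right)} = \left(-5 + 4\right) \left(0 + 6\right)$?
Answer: $348$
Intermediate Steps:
$K{\left(Q \right)} = -6$ ($K{\left(Q \right)} = \left(-1\right) 6 = -6$)
$v = -24$ ($v = \left(-6\right) 4 = -24$)
$v - -372 = -24 - -372 = -24 + 372 = 348$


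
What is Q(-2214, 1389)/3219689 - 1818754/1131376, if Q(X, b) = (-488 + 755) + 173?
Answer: -266151111003/165576311912 ≈ -1.6074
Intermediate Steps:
Q(X, b) = 440 (Q(X, b) = 267 + 173 = 440)
Q(-2214, 1389)/3219689 - 1818754/1131376 = 440/3219689 - 1818754/1131376 = 440*(1/3219689) - 1818754*1/1131376 = 40/292699 - 909377/565688 = -266151111003/165576311912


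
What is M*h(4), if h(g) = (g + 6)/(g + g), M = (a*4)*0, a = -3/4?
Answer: 0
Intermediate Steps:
a = -3/4 (a = -3*1/4 = -3/4 ≈ -0.75000)
M = 0 (M = -3/4*4*0 = -3*0 = 0)
h(g) = (6 + g)/(2*g) (h(g) = (6 + g)/((2*g)) = (6 + g)*(1/(2*g)) = (6 + g)/(2*g))
M*h(4) = 0*((1/2)*(6 + 4)/4) = 0*((1/2)*(1/4)*10) = 0*(5/4) = 0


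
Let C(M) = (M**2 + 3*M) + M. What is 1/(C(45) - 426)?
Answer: 1/1779 ≈ 0.00056211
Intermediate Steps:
C(M) = M**2 + 4*M
1/(C(45) - 426) = 1/(45*(4 + 45) - 426) = 1/(45*49 - 426) = 1/(2205 - 426) = 1/1779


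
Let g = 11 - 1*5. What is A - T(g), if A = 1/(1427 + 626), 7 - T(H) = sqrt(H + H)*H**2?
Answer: -14370/2053 + 72*sqrt(3) ≈ 117.71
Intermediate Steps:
g = 6 (g = 11 - 5 = 6)
T(H) = 7 - sqrt(2)*H**(5/2) (T(H) = 7 - sqrt(H + H)*H**2 = 7 - sqrt(2*H)*H**2 = 7 - sqrt(2)*sqrt(H)*H**2 = 7 - sqrt(2)*H**(5/2))
A = 1/2053 ≈ 0.00048709
A - T(g) = 1/2053 - (7 - sqrt(2)*6**(5/2)) = 1/2053 - (7 - sqrt(2)*36*sqrt(6)) = 1/2053 - (7 - 72*sqrt(3)) = 1/2053 + (-7 + 72*sqrt(3)) = -14370/2053 + 72*sqrt(3)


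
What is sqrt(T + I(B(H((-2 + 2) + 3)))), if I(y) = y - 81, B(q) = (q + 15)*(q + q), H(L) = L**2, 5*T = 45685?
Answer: 4*sqrt(593) ≈ 97.406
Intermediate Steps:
T = 9137 (T = (1/5)*45685 = 9137)
B(q) = 2*q*(15 + q) (B(q) = (15 + q)*(2*q) = 2*q*(15 + q))
I(y) = -81 + y
sqrt(T + I(B(H((-2 + 2) + 3)))) = sqrt(9137 + (-81 + 2*((-2 + 2) + 3)**2*(15 + ((-2 + 2) + 3)**2))) = sqrt(9137 + (-81 + 2*(0 + 3)**2*(15 + (0 + 3)**2))) = sqrt(9137 + (-81 + 2*3**2*(15 + 3**2))) = sqrt(9137 + (-81 + 2*9*(15 + 9))) = sqrt(9137 + (-81 + 2*9*24)) = sqrt(9137 + (-81 + 432)) = sqrt(9137 + 351) = sqrt(9488) = 4*sqrt(593)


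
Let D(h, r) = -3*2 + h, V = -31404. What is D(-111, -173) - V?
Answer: 31287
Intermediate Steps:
D(h, r) = -6 + h
D(-111, -173) - V = (-6 - 111) - 1*(-31404) = -117 + 31404 = 31287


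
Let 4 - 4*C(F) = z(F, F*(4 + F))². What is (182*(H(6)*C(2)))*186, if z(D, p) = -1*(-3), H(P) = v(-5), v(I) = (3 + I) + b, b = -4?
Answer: 253890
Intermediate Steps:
v(I) = -1 + I (v(I) = (3 + I) - 4 = -1 + I)
H(P) = -6 (H(P) = -1 - 5 = -6)
z(D, p) = 3
C(F) = -5/4 (C(F) = 1 - ¼*3² = 1 - ¼*9 = 1 - 9/4 = -5/4)
(182*(H(6)*C(2)))*186 = (182*(-6*(-5/4)))*186 = (182*(15/2))*186 = 1365*186 = 253890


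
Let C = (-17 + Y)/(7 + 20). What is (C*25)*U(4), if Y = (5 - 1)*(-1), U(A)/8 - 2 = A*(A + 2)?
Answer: -36400/9 ≈ -4044.4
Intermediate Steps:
U(A) = 16 + 8*A*(2 + A) (U(A) = 16 + 8*(A*(A + 2)) = 16 + 8*(A*(2 + A)) = 16 + 8*A*(2 + A))
Y = -4 (Y = 4*(-1) = -4)
C = -7/9 (C = (-17 - 4)/(7 + 20) = -21/27 = -21*1/27 = -7/9 ≈ -0.77778)
(C*25)*U(4) = (-7/9*25)*(16 + 8*4² + 16*4) = -175*(16 + 8*16 + 64)/9 = -175*(16 + 128 + 64)/9 = -175/9*208 = -36400/9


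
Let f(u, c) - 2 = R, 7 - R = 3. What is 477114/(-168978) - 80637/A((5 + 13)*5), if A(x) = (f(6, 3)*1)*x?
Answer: -771306697/5069340 ≈ -152.15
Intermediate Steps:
R = 4 (R = 7 - 1*3 = 7 - 3 = 4)
f(u, c) = 6 (f(u, c) = 2 + 4 = 6)
A(x) = 6*x (A(x) = (6*1)*x = 6*x)
477114/(-168978) - 80637/A((5 + 13)*5) = 477114/(-168978) - 80637*1/(30*(5 + 13)) = 477114*(-1/168978) - 80637/(6*(18*5)) = -79519/28163 - 80637/(6*90) = -79519/28163 - 80637/540 = -79519/28163 - 80637*1/540 = -79519/28163 - 26879/180 = -771306697/5069340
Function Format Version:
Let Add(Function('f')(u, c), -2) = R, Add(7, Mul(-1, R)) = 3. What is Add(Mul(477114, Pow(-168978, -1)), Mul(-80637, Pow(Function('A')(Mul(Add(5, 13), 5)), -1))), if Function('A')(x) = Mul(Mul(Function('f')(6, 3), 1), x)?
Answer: Rational(-771306697, 5069340) ≈ -152.15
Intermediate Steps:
R = 4 (R = Add(7, Mul(-1, 3)) = Add(7, -3) = 4)
Function('f')(u, c) = 6 (Function('f')(u, c) = Add(2, 4) = 6)
Function('A')(x) = Mul(6, x) (Function('A')(x) = Mul(Mul(6, 1), x) = Mul(6, x))
Add(Mul(477114, Pow(-168978, -1)), Mul(-80637, Pow(Function('A')(Mul(Add(5, 13), 5)), -1))) = Add(Mul(477114, Pow(-168978, -1)), Mul(-80637, Pow(Mul(6, Mul(Add(5, 13), 5)), -1))) = Add(Mul(477114, Rational(-1, 168978)), Mul(-80637, Pow(Mul(6, Mul(18, 5)), -1))) = Add(Rational(-79519, 28163), Mul(-80637, Pow(Mul(6, 90), -1))) = Add(Rational(-79519, 28163), Mul(-80637, Pow(540, -1))) = Add(Rational(-79519, 28163), Mul(-80637, Rational(1, 540))) = Add(Rational(-79519, 28163), Rational(-26879, 180)) = Rational(-771306697, 5069340)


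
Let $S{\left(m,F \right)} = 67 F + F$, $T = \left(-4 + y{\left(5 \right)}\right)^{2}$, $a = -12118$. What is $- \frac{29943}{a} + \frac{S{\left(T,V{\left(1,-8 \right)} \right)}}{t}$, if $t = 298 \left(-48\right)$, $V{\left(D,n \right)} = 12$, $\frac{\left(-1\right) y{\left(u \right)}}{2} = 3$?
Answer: $\frac{2179252}{902791} \approx 2.4139$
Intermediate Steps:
$y{\left(u \right)} = -6$ ($y{\left(u \right)} = \left(-2\right) 3 = -6$)
$T = 100$ ($T = \left(-4 - 6\right)^{2} = \left(-10\right)^{2} = 100$)
$S{\left(m,F \right)} = 68 F$
$t = -14304$
$- \frac{29943}{a} + \frac{S{\left(T,V{\left(1,-8 \right)} \right)}}{t} = - \frac{29943}{-12118} + \frac{68 \cdot 12}{-14304} = \left(-29943\right) \left(- \frac{1}{12118}\right) + 816 \left(- \frac{1}{14304}\right) = \frac{29943}{12118} - \frac{17}{298} = \frac{2179252}{902791}$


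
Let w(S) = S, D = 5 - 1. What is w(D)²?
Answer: 16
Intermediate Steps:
D = 4
w(D)² = 4² = 16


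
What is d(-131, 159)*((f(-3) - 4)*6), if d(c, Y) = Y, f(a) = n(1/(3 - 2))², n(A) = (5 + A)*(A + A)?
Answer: 133560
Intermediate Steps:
n(A) = 2*A*(5 + A) (n(A) = (5 + A)*(2*A) = 2*A*(5 + A))
f(a) = 144 (f(a) = (2*(5 + 1/(3 - 2))/(3 - 2))² = (2*(5 + 1/1)/1)² = (2*1*(5 + 1))² = (2*1*6)² = 12² = 144)
d(-131, 159)*((f(-3) - 4)*6) = 159*((144 - 4)*6) = 159*(140*6) = 159*840 = 133560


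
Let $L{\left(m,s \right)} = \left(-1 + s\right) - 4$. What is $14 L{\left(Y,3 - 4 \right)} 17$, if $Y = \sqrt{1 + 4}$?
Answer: $-1428$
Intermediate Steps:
$Y = \sqrt{5} \approx 2.2361$
$L{\left(m,s \right)} = -5 + s$
$14 L{\left(Y,3 - 4 \right)} 17 = 14 \left(-5 + \left(3 - 4\right)\right) 17 = 14 \left(-5 - 1\right) 17 = 14 \left(-6\right) 17 = \left(-84\right) 17 = -1428$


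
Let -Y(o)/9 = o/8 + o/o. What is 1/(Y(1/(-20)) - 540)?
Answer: -160/87831 ≈ -0.0018217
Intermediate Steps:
Y(o) = -9 - 9*o/8 (Y(o) = -9*(o/8 + o/o) = -9*(o*(⅛) + 1) = -9*(o/8 + 1) = -9*(1 + o/8) = -9 - 9*o/8)
1/(Y(1/(-20)) - 540) = 1/((-9 - 9/8/(-20)) - 540) = 1/((-9 - 9/8*(-1/20)) - 540) = 1/((-9 + 9/160) - 540) = 1/(-1431/160 - 540) = 1/(-87831/160) = -160/87831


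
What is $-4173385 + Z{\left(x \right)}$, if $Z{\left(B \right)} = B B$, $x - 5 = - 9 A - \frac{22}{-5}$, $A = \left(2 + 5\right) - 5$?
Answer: $- \frac{104332776}{25} \approx -4.1733 \cdot 10^{6}$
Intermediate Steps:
$A = 2$ ($A = 7 - 5 = 2$)
$x = - \frac{43}{5}$ ($x = 5 - \left(18 + \frac{22}{-5}\right) = 5 - \frac{68}{5} = - \frac{43}{5} \approx -8.6$)
$Z{\left(B \right)} = B^{2}$
$-4173385 + Z{\left(x \right)} = -4173385 + \left(- \frac{43}{5}\right)^{2} = -4173385 + \frac{1849}{25} = - \frac{104332776}{25}$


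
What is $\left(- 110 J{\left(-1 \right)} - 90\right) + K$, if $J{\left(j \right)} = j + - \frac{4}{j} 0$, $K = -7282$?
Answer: $-7262$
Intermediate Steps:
$J{\left(j \right)} = j$ ($J{\left(j \right)} = j + 0 = j$)
$\left(- 110 J{\left(-1 \right)} - 90\right) + K = \left(\left(-110\right) \left(-1\right) - 90\right) - 7282 = \left(110 - 90\right) - 7282 = 20 - 7282 = -7262$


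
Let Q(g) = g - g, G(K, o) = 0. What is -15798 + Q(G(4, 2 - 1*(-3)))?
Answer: -15798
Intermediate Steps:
Q(g) = 0
-15798 + Q(G(4, 2 - 1*(-3))) = -15798 + 0 = -15798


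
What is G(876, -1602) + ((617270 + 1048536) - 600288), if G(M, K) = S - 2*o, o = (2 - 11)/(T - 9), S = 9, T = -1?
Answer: 5327626/5 ≈ 1.0655e+6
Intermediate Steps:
o = 9/10 (o = (2 - 11)/(-1 - 9) = -9/(-10) = -9*(-⅒) = 9/10 ≈ 0.90000)
G(M, K) = 36/5 (G(M, K) = 9 - 2*9/10 = 9 - 9/5 = 36/5)
G(876, -1602) + ((617270 + 1048536) - 600288) = 36/5 + ((617270 + 1048536) - 600288) = 36/5 + (1665806 - 600288) = 36/5 + 1065518 = 5327626/5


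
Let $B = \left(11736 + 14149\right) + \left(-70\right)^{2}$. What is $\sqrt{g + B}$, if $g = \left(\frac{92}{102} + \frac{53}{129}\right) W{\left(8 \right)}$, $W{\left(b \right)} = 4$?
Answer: $\frac{\sqrt{148077985053}}{2193} \approx 175.47$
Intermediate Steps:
$B = 30785$ ($B = 25885 + 4900 = 30785$)
$g = \frac{11516}{2193}$ ($g = \left(\frac{92}{102} + \frac{53}{129}\right) 4 = \left(92 \cdot \frac{1}{102} + 53 \cdot \frac{1}{129}\right) 4 = \left(\frac{46}{51} + \frac{53}{129}\right) 4 = \frac{2879}{2193} \cdot 4 = \frac{11516}{2193} \approx 5.2513$)
$\sqrt{g + B} = \sqrt{\frac{11516}{2193} + 30785} = \sqrt{\frac{67523021}{2193}} = \frac{\sqrt{148077985053}}{2193}$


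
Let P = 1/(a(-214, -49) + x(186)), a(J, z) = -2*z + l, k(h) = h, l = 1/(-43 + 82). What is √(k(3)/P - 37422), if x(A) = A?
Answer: 11*I*√51077/13 ≈ 191.23*I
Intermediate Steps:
l = 1/39 ≈ 0.025641
a(J, z) = 1/39 - 2*z (a(J, z) = -2*z + 1/39 = 1/39 - 2*z)
P = 39/11077 (P = 1/((1/39 - 2*(-49)) + 186) = 1/((1/39 + 98) + 186) = 1/(3823/39 + 186) = 1/(11077/39) = 39/11077 ≈ 0.0035208)
√(k(3)/P - 37422) = √(3/(39/11077) - 37422) = √(3*(11077/39) - 37422) = √(11077/13 - 37422) = √(-475409/13) = 11*I*√51077/13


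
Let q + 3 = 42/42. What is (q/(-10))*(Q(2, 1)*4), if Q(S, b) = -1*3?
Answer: -12/5 ≈ -2.4000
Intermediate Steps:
Q(S, b) = -3
q = -2 (q = -3 + 42/42 = -3 + 42*(1/42) = -3 + 1 = -2)
(q/(-10))*(Q(2, 1)*4) = (-2/(-10))*(-3*4) = -⅒*(-2)*(-12) = (⅕)*(-12) = -12/5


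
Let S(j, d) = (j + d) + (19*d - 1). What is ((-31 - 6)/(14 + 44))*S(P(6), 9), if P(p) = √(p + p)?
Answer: -6623/58 - 37*√3/29 ≈ -116.40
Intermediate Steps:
P(p) = √2*√p (P(p) = √(2*p) = √2*√p)
S(j, d) = -1 + j + 20*d (S(j, d) = (d + j) + (-1 + 19*d) = -1 + j + 20*d)
((-31 - 6)/(14 + 44))*S(P(6), 9) = ((-31 - 6)/(14 + 44))*(-1 + √2*√6 + 20*9) = (-37/58)*(-1 + 2*√3 + 180) = (-37*1/58)*(179 + 2*√3) = -37*(179 + 2*√3)/58 = -6623/58 - 37*√3/29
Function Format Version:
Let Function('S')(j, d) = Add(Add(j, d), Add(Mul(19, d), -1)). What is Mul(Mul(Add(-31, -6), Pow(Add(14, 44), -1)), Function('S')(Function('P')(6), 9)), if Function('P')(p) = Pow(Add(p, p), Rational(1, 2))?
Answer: Add(Rational(-6623, 58), Mul(Rational(-37, 29), Pow(3, Rational(1, 2)))) ≈ -116.40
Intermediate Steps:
Function('P')(p) = Mul(Pow(2, Rational(1, 2)), Pow(p, Rational(1, 2))) (Function('P')(p) = Pow(Mul(2, p), Rational(1, 2)) = Mul(Pow(2, Rational(1, 2)), Pow(p, Rational(1, 2))))
Function('S')(j, d) = Add(-1, j, Mul(20, d)) (Function('S')(j, d) = Add(Add(d, j), Add(-1, Mul(19, d))) = Add(-1, j, Mul(20, d)))
Mul(Mul(Add(-31, -6), Pow(Add(14, 44), -1)), Function('S')(Function('P')(6), 9)) = Mul(Mul(Add(-31, -6), Pow(Add(14, 44), -1)), Add(-1, Mul(Pow(2, Rational(1, 2)), Pow(6, Rational(1, 2))), Mul(20, 9))) = Mul(Mul(-37, Pow(58, -1)), Add(-1, Mul(2, Pow(3, Rational(1, 2))), 180)) = Mul(Mul(-37, Rational(1, 58)), Add(179, Mul(2, Pow(3, Rational(1, 2))))) = Mul(Rational(-37, 58), Add(179, Mul(2, Pow(3, Rational(1, 2))))) = Add(Rational(-6623, 58), Mul(Rational(-37, 29), Pow(3, Rational(1, 2))))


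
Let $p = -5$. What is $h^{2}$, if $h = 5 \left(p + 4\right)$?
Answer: $25$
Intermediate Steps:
$h = -5$ ($h = 5 \left(-5 + 4\right) = 5 \left(-1\right) = -5$)
$h^{2} = \left(-5\right)^{2} = 25$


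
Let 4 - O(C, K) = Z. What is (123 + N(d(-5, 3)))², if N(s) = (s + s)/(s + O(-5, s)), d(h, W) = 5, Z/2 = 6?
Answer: 128881/9 ≈ 14320.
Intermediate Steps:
Z = 12 (Z = 2*6 = 12)
O(C, K) = -8 (O(C, K) = 4 - 1*12 = 4 - 12 = -8)
N(s) = 2*s/(-8 + s) (N(s) = (s + s)/(s - 8) = (2*s)/(-8 + s) = 2*s/(-8 + s))
(123 + N(d(-5, 3)))² = (123 + 2*5/(-8 + 5))² = (123 + 2*5/(-3))² = (123 + 2*5*(-⅓))² = (123 - 10/3)² = (359/3)² = 128881/9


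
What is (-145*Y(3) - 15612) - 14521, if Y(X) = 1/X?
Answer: -90544/3 ≈ -30181.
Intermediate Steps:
(-145*Y(3) - 15612) - 14521 = (-145/3 - 15612) - 14521 = -46981/3 - 14521 = -90544/3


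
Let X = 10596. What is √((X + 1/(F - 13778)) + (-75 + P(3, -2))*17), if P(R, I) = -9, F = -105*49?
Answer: √3282876770149/18923 ≈ 95.750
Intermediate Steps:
F = -5145
√((X + 1/(F - 13778)) + (-75 + P(3, -2))*17) = √((10596 + 1/(-5145 - 13778)) + (-75 - 9)*17) = √((10596 + 1/(-18923)) - 84*17) = √((10596 - 1/18923) - 1428) = √(200508107/18923 - 1428) = √(173486063/18923) = √3282876770149/18923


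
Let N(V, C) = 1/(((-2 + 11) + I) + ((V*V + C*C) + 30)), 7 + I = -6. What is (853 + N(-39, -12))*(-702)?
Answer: -1012581648/1691 ≈ -5.9881e+5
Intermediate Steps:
I = -13 (I = -7 - 6 = -13)
N(V, C) = 1/(26 + C² + V²) (N(V, C) = 1/(((-2 + 11) - 13) + ((V*V + C*C) + 30)) = 1/((9 - 13) + ((V² + C²) + 30)) = 1/(-4 + ((C² + V²) + 30)) = 1/(-4 + (30 + C² + V²)) = 1/(26 + C² + V²))
(853 + N(-39, -12))*(-702) = (853 + 1/(26 + (-12)² + (-39)²))*(-702) = (853 + 1/(26 + 144 + 1521))*(-702) = (853 + 1/1691)*(-702) = (1442424/1691)*(-702) = -1012581648/1691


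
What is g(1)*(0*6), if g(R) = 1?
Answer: 0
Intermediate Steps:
g(1)*(0*6) = 1*(0*6) = 1*0 = 0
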